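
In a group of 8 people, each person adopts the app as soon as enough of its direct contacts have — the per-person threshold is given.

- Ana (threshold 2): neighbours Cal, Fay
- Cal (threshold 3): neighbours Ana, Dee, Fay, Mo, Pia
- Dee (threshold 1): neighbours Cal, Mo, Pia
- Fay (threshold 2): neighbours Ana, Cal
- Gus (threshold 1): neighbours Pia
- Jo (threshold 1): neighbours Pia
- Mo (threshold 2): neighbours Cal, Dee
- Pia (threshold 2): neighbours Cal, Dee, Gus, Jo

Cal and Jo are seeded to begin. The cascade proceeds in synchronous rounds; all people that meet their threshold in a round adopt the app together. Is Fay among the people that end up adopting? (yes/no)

no

Round 1 — Cal, Jo adopt the app (initial).
Round 2 — checking thresholds:
  Ana: 1 of 2 neighbours < 2, below threshold.
  Dee: 1 of 3 neighbours ≥ 1, adopts the app.
  Fay: 1 of 2 neighbours < 2, below threshold.
  Mo: 1 of 2 neighbours < 2, below threshold.
  Pia: 2 of 4 neighbours ≥ 2, adopts the app.
Round 3 — checking thresholds:
  Ana: 1 of 2 neighbours < 2, below threshold.
  Fay: 1 of 2 neighbours < 2, below threshold.
  Gus: 1 of 1 neighbours ≥ 1, adopts the app.
  Mo: 2 of 2 neighbours ≥ 2, adopts the app.
Round 4 — no new adoptions; cascade stops.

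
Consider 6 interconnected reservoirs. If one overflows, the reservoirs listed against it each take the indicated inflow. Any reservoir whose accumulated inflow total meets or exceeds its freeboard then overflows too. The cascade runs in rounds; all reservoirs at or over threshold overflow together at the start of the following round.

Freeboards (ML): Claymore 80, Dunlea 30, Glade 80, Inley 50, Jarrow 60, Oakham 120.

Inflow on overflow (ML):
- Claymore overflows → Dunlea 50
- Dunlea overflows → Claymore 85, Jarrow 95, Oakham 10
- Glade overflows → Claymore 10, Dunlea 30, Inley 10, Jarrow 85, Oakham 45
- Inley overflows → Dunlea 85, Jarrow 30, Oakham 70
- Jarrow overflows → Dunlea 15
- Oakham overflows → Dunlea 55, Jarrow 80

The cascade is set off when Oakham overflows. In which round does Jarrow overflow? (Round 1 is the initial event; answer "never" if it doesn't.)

2

Round 1 — Oakham overflows (initial).
  Dunlea: +55 → 55 ≥ 30
  Jarrow: +80 → 80 ≥ 60
Round 2 — Dunlea, Jarrow overflow.
  Claymore: +85 → 85 ≥ 80
Round 3 — Claymore overflows.
No further overflows.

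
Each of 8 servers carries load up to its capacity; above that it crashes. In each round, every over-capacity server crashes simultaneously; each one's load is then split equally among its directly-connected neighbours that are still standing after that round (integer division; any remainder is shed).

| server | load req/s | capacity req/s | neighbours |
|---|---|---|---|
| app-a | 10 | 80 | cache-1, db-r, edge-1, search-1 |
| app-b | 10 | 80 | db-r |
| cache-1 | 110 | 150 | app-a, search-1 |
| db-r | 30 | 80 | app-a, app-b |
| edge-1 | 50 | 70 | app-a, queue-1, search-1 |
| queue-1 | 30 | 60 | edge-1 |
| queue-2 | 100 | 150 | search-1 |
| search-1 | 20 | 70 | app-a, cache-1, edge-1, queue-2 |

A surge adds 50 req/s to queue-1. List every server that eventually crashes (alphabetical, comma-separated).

Round 1 — queue-1 at 80 > 60. queue-1 crashes.
  queue-1 sheds 80 req/s to edge-1: 80 each.
    edge-1: 50+80 = 130 > 70
Round 2 — edge-1 crashes.
  edge-1 sheds 130 req/s to app-a, search-1: 65 each.
    app-a: 10+65 = 75 ≤ 80
    search-1: 20+65 = 85 > 70
Round 3 — search-1 crashes.
  search-1 sheds 85 req/s to app-a, cache-1, queue-2: 28 each (1 lost).
    app-a: 75+28 = 103 > 80
    cache-1: 110+28 = 138 ≤ 150
    queue-2: 100+28 = 128 ≤ 150
Round 4 — app-a crashes.
  app-a sheds 103 req/s to cache-1, db-r: 51 each (1 lost).
    cache-1: 138+51 = 189 > 150
    db-r: 30+51 = 81 > 80
Round 5 — cache-1, db-r crash.
  cache-1 sheds 189 req/s: no online neighbours, lost.
  db-r sheds 81 req/s to app-b: 81 each.
    app-b: 10+81 = 91 > 80
Round 6 — app-b crashes.
  app-b sheds 91 req/s: no online neighbours, lost.
No further crashes.

app-a, app-b, cache-1, db-r, edge-1, queue-1, search-1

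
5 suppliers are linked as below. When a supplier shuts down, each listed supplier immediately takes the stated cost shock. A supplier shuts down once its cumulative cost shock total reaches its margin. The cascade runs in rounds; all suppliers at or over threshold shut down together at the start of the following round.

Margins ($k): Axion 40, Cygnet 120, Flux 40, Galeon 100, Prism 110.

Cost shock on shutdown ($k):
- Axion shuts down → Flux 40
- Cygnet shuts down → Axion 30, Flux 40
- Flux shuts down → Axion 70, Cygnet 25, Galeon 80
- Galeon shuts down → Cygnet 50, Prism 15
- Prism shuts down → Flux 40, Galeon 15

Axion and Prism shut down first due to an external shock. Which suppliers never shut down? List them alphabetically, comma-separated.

Cygnet, Galeon

Round 1 — Axion, Prism shut down (initial).
  Flux: +40+40 → 80 ≥ 40
  Galeon: +15 → 15 < 100
Round 2 — Flux shuts down.
  Cygnet: +25 → 25 < 120
  Galeon: +80 → 95 < 100
No further shutdowns.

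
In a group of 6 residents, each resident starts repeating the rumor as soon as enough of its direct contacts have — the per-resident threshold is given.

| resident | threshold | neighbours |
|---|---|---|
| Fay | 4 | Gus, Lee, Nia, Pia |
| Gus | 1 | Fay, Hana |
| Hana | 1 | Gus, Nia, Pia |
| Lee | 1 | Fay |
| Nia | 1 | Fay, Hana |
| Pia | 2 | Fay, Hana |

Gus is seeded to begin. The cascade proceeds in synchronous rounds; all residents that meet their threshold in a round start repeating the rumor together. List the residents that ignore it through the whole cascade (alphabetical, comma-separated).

Fay, Lee, Pia

Round 1 — Gus starts repeating the rumor (initial).
Round 2 — checking thresholds:
  Fay: 1 of 4 neighbours < 4, holds.
  Hana: 1 of 3 neighbours ≥ 1, starts repeating the rumor.
Round 3 — checking thresholds:
  Fay: 1 of 4 neighbours < 4, holds.
  Nia: 1 of 2 neighbours ≥ 1, starts repeating the rumor.
  Pia: 1 of 2 neighbours < 2, holds.
Round 4 — no new spreads; cascade stops.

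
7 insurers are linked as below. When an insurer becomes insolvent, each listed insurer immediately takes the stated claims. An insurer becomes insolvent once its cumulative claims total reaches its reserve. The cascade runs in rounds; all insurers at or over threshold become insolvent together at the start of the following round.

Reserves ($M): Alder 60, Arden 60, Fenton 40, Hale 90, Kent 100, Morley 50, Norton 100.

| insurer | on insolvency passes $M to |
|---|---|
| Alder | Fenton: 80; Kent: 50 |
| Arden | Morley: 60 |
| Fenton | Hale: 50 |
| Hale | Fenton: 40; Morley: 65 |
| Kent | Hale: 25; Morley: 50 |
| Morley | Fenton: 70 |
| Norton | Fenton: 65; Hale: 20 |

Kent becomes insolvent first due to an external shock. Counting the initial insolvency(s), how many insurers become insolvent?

3

Round 1 — Kent becomes insolvent (initial).
  Hale: +25 → 25 < 90
  Morley: +50 → 50 ≥ 50
Round 2 — Morley becomes insolvent.
  Fenton: +70 → 70 ≥ 40
Round 3 — Fenton becomes insolvent.
  Hale: +50 → 75 < 90
No further insolvencies.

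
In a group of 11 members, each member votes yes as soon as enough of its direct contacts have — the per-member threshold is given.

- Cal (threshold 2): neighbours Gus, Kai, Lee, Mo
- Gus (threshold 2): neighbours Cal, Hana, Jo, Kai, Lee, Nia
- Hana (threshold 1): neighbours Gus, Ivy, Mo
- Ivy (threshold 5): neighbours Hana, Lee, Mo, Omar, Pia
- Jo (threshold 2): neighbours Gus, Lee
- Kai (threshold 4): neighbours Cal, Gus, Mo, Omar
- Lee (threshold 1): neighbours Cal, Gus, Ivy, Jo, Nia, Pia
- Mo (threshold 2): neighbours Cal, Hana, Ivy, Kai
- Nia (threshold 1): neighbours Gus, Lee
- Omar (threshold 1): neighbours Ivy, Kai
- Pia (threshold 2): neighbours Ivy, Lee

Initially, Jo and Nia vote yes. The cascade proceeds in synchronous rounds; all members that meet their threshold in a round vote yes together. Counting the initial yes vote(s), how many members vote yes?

Round 1 — Jo, Nia vote yes (initial).
Round 2 — checking thresholds:
  Gus: 2 of 6 neighbours ≥ 2, votes yes.
  Lee: 2 of 6 neighbours ≥ 1, votes yes.
Round 3 — checking thresholds:
  Cal: 2 of 4 neighbours ≥ 2, votes yes.
  Hana: 1 of 3 neighbours ≥ 1, votes yes.
  Ivy: 1 of 5 neighbours < 5, not yet.
  Kai: 1 of 4 neighbours < 4, not yet.
  Pia: 1 of 2 neighbours < 2, not yet.
Round 4 — checking thresholds:
  Ivy: 2 of 5 neighbours < 5, not yet.
  Kai: 2 of 4 neighbours < 4, not yet.
  Mo: 2 of 4 neighbours ≥ 2, votes yes.
  Pia: 1 of 2 neighbours < 2, not yet.
Round 5 — no new yes votes; cascade stops.

7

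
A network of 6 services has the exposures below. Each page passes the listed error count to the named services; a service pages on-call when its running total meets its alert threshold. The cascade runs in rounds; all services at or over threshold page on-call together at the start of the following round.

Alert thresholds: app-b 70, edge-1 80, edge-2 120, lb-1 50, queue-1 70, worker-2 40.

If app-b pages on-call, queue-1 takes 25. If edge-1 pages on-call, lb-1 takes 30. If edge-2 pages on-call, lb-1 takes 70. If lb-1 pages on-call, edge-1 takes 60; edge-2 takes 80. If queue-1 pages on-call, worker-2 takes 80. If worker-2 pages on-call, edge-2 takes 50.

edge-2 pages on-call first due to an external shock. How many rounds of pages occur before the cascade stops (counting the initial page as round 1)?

Round 1 — edge-2 pages on-call (initial).
  lb-1: +70 → 70 ≥ 50
Round 2 — lb-1 pages on-call.
  edge-1: +60 → 60 < 80
No further pages.

2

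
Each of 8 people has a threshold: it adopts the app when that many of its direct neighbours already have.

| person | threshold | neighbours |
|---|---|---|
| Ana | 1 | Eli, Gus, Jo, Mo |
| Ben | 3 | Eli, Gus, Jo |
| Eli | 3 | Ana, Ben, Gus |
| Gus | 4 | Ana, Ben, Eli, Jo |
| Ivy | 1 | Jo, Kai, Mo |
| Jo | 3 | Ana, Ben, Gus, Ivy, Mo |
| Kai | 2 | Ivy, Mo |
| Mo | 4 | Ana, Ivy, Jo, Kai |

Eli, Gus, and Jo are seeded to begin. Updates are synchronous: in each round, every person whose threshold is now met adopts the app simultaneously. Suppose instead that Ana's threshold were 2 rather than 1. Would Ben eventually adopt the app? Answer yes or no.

With Ana's threshold at 2:
Round 1 — Eli, Gus, Jo adopt the app (initial).
Round 2 — checking thresholds:
  Ana: 3 of 4 neighbours ≥ 2, adopts the app.
  Ben: 3 of 3 neighbours ≥ 3, adopts the app.
  Ivy: 1 of 3 neighbours ≥ 1, adopts the app.
  Mo: 1 of 4 neighbours < 4, holds.
Round 3 — no new adoptions; cascade stops.

yes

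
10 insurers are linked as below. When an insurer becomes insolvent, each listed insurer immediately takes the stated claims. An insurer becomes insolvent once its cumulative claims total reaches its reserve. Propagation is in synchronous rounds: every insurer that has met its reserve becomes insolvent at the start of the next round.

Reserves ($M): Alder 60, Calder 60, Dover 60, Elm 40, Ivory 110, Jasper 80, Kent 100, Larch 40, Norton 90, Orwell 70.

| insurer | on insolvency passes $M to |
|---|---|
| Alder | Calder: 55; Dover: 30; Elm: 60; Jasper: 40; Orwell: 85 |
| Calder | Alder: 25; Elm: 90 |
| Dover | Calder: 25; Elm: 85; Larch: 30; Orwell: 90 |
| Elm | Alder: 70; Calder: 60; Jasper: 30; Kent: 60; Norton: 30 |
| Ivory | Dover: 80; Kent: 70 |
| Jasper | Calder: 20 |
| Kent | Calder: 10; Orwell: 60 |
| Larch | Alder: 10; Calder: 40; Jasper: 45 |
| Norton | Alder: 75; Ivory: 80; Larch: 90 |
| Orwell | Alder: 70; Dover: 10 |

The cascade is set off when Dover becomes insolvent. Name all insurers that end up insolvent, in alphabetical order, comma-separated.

Round 1 — Dover becomes insolvent (initial).
  Calder: +25 → 25 < 60
  Elm: +85 → 85 ≥ 40
  Larch: +30 → 30 < 40
  Orwell: +90 → 90 ≥ 70
Round 2 — Elm, Orwell become insolvent.
  Alder: +70+70 → 140 ≥ 60
  Calder: +60 → 85 ≥ 60
  Jasper: +30 → 30 < 80
  Kent: +60 → 60 < 100
  Norton: +30 → 30 < 90
Round 3 — Alder, Calder become insolvent.
  Jasper: +40 → 70 < 80
No further insolvencies.

Alder, Calder, Dover, Elm, Orwell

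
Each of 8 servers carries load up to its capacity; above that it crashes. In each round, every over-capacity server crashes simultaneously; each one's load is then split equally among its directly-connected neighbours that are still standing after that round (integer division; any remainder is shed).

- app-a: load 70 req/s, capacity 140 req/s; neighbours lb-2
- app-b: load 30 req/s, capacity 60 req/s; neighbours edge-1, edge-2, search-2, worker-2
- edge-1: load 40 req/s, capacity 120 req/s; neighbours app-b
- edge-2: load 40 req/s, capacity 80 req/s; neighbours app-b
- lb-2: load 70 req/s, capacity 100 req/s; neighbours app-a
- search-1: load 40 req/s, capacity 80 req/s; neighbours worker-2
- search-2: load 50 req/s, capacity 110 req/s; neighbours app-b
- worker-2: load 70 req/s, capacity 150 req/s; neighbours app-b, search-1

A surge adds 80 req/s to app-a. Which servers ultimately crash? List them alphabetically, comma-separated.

app-a, lb-2

Round 1 — app-a at 150 > 140. app-a crashes.
  app-a sheds 150 req/s to lb-2: 150 each.
    lb-2: 70+150 = 220 > 100
Round 2 — lb-2 crashes.
  lb-2 sheds 220 req/s: no online neighbours, lost.
No further crashes.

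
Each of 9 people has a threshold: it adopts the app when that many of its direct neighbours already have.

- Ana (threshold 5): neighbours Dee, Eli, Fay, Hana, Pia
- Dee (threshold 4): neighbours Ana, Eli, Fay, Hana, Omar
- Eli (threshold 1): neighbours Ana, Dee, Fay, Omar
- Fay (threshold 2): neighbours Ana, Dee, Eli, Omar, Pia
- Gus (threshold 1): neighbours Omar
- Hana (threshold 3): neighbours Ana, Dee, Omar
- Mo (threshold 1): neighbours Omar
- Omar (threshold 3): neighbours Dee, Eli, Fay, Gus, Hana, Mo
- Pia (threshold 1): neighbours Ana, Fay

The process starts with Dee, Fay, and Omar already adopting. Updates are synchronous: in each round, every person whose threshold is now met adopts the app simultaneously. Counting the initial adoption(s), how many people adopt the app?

Round 1 — Dee, Fay, Omar adopt the app (initial).
Round 2 — checking thresholds:
  Ana: 2 of 5 neighbours < 5, below threshold.
  Eli: 3 of 4 neighbours ≥ 1, adopts the app.
  Gus: 1 of 1 neighbours ≥ 1, adopts the app.
  Hana: 2 of 3 neighbours < 3, below threshold.
  Mo: 1 of 1 neighbours ≥ 1, adopts the app.
  Pia: 1 of 2 neighbours ≥ 1, adopts the app.
Round 3 — no new adoptions; cascade stops.

7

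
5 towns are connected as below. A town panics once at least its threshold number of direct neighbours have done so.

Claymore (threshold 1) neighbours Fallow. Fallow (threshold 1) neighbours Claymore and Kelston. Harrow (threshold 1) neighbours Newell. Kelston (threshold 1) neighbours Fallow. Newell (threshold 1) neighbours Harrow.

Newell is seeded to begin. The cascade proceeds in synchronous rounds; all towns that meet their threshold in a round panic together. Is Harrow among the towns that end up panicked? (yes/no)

yes

Round 1 — Newell panics (initial).
Round 2 — checking thresholds:
  Harrow: 1 of 1 neighbours ≥ 1, panics.
Round 3 — no new panics; cascade stops.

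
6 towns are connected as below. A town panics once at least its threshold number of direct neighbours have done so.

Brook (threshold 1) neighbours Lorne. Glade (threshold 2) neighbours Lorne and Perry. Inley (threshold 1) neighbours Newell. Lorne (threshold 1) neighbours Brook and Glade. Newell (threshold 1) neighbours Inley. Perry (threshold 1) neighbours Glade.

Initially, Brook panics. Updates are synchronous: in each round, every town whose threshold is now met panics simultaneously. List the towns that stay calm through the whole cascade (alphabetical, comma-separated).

Glade, Inley, Newell, Perry

Round 1 — Brook panics (initial).
Round 2 — checking thresholds:
  Lorne: 1 of 2 neighbours ≥ 1, panics.
Round 3 — no new panics; cascade stops.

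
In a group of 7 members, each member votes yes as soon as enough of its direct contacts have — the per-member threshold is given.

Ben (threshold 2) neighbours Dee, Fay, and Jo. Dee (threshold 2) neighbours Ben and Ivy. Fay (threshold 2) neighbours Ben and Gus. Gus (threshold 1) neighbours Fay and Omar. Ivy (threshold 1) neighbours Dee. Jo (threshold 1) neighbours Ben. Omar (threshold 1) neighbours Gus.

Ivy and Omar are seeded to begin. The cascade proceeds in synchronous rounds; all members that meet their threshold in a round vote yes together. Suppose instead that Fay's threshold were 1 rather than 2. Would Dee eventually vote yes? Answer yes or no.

no

With Fay's threshold at 1:
Round 1 — Ivy, Omar vote yes (initial).
Round 2 — checking thresholds:
  Dee: 1 of 2 neighbours < 2, not yet.
  Gus: 1 of 2 neighbours ≥ 1, votes yes.
Round 3 — checking thresholds:
  Dee: 1 of 2 neighbours < 2, not yet.
  Fay: 1 of 2 neighbours ≥ 1, votes yes.
Round 4 — no new yes votes; cascade stops.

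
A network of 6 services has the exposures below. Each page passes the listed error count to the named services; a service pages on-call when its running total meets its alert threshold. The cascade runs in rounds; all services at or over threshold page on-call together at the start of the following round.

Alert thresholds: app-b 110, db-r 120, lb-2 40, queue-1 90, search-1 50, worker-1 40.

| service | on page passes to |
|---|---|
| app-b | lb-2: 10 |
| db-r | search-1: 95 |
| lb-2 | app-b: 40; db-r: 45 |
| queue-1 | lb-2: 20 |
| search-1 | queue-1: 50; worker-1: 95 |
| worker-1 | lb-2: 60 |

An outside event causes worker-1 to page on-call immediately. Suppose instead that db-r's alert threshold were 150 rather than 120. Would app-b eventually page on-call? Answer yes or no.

no

With db-r's alert threshold at 150:
Round 1 — worker-1 pages on-call (initial).
  lb-2: +60 → 60 ≥ 40
Round 2 — lb-2 pages on-call.
  app-b: +40 → 40 < 110
  db-r: +45 → 45 < 150
No further pages.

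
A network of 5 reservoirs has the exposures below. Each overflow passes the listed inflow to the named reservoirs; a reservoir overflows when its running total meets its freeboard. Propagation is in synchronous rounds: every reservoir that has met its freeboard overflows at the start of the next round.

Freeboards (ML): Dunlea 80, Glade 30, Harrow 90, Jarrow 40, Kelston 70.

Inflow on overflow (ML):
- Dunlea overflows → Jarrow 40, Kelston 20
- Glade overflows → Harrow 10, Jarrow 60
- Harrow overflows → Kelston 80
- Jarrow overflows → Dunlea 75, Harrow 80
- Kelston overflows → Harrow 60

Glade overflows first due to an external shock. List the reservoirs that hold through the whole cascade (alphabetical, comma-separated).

Dunlea

Round 1 — Glade overflows (initial).
  Harrow: +10 → 10 < 90
  Jarrow: +60 → 60 ≥ 40
Round 2 — Jarrow overflows.
  Dunlea: +75 → 75 < 80
  Harrow: +80 → 90 ≥ 90
Round 3 — Harrow overflows.
  Kelston: +80 → 80 ≥ 70
Round 4 — Kelston overflows.
No further overflows.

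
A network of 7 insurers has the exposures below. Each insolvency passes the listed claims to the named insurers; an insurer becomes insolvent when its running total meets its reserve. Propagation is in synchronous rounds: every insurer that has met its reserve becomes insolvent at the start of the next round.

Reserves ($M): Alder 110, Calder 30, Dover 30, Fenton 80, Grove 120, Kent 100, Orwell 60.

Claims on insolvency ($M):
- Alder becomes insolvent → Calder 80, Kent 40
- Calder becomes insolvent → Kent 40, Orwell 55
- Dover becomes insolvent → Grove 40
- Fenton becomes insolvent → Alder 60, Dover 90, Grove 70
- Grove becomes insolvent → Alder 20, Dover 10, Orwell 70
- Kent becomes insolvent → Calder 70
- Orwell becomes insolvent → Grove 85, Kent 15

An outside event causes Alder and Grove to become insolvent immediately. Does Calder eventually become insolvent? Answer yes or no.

Round 1 — Alder, Grove become insolvent (initial).
  Calder: +80 → 80 ≥ 30
  Dover: +10 → 10 < 30
  Kent: +40 → 40 < 100
  Orwell: +70 → 70 ≥ 60
Round 2 — Calder, Orwell become insolvent.
  Kent: +40+15 → 95 < 100
No further insolvencies.

yes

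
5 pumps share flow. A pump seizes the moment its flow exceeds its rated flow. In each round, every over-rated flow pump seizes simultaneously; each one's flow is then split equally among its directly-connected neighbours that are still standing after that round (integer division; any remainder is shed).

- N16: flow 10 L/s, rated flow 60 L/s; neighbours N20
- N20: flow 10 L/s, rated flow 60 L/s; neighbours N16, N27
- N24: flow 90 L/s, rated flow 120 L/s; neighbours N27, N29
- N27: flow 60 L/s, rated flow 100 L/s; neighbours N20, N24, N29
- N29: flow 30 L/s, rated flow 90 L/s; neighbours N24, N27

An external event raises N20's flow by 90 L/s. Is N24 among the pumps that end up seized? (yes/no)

Round 1 — N20 at 100 > 60. N20 seizes.
  N20 sheds 100 L/s to N16, N27: 50 each.
    N16: 10+50 = 60 ≤ 60
    N27: 60+50 = 110 > 100
Round 2 — N27 seizes.
  N27 sheds 110 L/s to N24, N29: 55 each.
    N24: 90+55 = 145 > 120
    N29: 30+55 = 85 ≤ 90
Round 3 — N24 seizes.
  N24 sheds 145 L/s to N29: 145 each.
    N29: 85+145 = 230 > 90
Round 4 — N29 seizes.
  N29 sheds 230 L/s: no online neighbours, lost.
No further seizures.

yes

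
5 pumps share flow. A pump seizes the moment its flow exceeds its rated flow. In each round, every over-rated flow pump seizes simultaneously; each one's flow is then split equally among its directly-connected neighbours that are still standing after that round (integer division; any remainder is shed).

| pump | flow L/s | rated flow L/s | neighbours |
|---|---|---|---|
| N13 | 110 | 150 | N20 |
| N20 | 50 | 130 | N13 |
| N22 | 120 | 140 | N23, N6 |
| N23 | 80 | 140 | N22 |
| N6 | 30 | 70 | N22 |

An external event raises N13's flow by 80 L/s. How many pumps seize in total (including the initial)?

Round 1 — N13 at 190 > 150. N13 seizes.
  N13 sheds 190 L/s to N20: 190 each.
    N20: 50+190 = 240 > 130
Round 2 — N20 seizes.
  N20 sheds 240 L/s: no online neighbours, lost.
No further seizures.

2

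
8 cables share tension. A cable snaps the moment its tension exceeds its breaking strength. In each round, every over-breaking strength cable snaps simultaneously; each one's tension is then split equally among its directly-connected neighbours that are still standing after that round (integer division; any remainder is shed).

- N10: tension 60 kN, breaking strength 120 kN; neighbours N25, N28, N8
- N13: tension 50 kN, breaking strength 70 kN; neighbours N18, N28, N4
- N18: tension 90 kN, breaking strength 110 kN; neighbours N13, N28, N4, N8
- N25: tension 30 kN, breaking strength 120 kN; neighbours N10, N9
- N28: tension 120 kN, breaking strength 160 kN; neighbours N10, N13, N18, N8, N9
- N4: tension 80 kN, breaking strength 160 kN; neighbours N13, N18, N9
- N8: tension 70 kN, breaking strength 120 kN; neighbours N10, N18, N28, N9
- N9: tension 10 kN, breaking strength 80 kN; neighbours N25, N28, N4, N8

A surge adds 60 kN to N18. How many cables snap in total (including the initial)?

Round 1 — N18 at 150 > 110. N18 snaps.
  N18 sheds 150 kN to N13, N28, N4, N8: 37 each (2 lost).
    N13: 50+37 = 87 > 70
    N28: 120+37 = 157 ≤ 160
    N4: 80+37 = 117 ≤ 160
    N8: 70+37 = 107 ≤ 120
Round 2 — N13 snaps.
  N13 sheds 87 kN to N28, N4: 43 each (1 lost).
    N28: 157+43 = 200 > 160
    N4: 117+43 = 160 ≤ 160
Round 3 — N28 snaps.
  N28 sheds 200 kN to N10, N8, N9: 66 each (2 lost).
    N10: 60+66 = 126 > 120
    N8: 107+66 = 173 > 120
    N9: 10+66 = 76 ≤ 80
Round 4 — N10, N8 snap.
  N10 sheds 126 kN to N25: 126 each.
    N25: 30+126 = 156 > 120
  N8 sheds 173 kN to N9: 173 each.
    N9: 76+173 = 249 > 80
Round 5 — N25, N9 snap.
  N25 sheds 156 kN: no online neighbours, lost.
  N9 sheds 249 kN to N4: 249 each.
    N4: 160+249 = 409 > 160
Round 6 — N4 snaps.
  N4 sheds 409 kN: no online neighbours, lost.
No further breaks.

8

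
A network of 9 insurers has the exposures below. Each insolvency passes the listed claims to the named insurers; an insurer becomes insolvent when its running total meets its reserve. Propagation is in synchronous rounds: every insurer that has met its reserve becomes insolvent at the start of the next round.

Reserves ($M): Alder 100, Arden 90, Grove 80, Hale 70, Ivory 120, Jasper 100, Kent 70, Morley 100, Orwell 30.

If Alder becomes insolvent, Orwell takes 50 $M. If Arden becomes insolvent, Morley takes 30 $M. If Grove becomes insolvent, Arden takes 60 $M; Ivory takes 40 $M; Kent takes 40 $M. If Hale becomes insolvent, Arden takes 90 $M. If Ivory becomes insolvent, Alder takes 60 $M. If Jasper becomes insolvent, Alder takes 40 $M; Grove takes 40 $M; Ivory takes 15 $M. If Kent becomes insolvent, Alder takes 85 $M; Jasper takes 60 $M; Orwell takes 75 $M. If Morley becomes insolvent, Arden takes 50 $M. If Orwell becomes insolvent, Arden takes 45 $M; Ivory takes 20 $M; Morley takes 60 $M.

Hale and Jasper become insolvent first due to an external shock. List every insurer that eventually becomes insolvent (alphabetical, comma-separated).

Arden, Hale, Jasper

Round 1 — Hale, Jasper become insolvent (initial).
  Alder: +40 → 40 < 100
  Arden: +90 → 90 ≥ 90
  Grove: +40 → 40 < 80
  Ivory: +15 → 15 < 120
Round 2 — Arden becomes insolvent.
  Morley: +30 → 30 < 100
No further insolvencies.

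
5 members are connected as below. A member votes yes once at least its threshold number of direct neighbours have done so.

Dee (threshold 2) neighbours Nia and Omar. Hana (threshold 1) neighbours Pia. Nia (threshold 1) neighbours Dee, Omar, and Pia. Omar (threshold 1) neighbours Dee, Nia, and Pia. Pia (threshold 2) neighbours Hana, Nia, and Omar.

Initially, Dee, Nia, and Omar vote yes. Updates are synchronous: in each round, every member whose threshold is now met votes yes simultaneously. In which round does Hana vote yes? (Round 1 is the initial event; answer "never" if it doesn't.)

3

Round 1 — Dee, Nia, Omar vote yes (initial).
Round 2 — checking thresholds:
  Pia: 2 of 3 neighbours ≥ 2, votes yes.
Round 3 — checking thresholds:
  Hana: 1 of 1 neighbours ≥ 1, votes yes.
Round 4 — no new yes votes; cascade stops.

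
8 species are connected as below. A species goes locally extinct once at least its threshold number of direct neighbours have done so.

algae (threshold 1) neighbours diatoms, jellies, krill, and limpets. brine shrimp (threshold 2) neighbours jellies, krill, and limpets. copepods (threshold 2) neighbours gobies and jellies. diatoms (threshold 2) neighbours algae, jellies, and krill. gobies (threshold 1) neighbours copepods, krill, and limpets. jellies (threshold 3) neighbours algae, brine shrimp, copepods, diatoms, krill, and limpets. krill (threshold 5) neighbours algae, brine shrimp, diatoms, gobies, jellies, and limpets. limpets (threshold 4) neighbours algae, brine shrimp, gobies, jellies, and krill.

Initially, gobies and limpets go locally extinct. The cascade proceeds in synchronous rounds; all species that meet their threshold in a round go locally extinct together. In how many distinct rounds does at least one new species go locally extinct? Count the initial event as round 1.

2

Round 1 — gobies, limpets go locally extinct (initial).
Round 2 — checking thresholds:
  algae: 1 of 4 neighbours ≥ 1, goes locally extinct.
  brine shrimp: 1 of 3 neighbours < 2, holds.
  copepods: 1 of 2 neighbours < 2, holds.
  jellies: 1 of 6 neighbours < 3, holds.
  krill: 2 of 6 neighbours < 5, holds.
Round 3 — no new extinctions; cascade stops.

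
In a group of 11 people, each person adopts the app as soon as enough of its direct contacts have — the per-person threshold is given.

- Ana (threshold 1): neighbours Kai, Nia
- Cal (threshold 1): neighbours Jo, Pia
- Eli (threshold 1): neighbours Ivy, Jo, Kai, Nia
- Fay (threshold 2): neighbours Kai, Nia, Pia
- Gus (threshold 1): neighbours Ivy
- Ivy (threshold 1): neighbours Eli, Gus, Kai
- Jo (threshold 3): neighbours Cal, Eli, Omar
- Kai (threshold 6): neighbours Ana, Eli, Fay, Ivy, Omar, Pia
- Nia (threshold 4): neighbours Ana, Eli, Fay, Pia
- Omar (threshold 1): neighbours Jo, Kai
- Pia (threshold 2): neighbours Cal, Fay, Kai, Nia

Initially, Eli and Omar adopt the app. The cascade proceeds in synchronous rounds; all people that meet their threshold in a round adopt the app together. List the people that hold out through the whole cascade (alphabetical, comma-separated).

Round 1 — Eli, Omar adopt the app (initial).
Round 2 — checking thresholds:
  Ivy: 1 of 3 neighbours ≥ 1, adopts the app.
  Jo: 2 of 3 neighbours < 3, below threshold.
  Kai: 2 of 6 neighbours < 6, below threshold.
  Nia: 1 of 4 neighbours < 4, below threshold.
Round 3 — checking thresholds:
  Gus: 1 of 1 neighbours ≥ 1, adopts the app.
  Jo: 2 of 3 neighbours < 3, below threshold.
  Kai: 3 of 6 neighbours < 6, below threshold.
  Nia: 1 of 4 neighbours < 4, below threshold.
Round 4 — no new adoptions; cascade stops.

Ana, Cal, Fay, Jo, Kai, Nia, Pia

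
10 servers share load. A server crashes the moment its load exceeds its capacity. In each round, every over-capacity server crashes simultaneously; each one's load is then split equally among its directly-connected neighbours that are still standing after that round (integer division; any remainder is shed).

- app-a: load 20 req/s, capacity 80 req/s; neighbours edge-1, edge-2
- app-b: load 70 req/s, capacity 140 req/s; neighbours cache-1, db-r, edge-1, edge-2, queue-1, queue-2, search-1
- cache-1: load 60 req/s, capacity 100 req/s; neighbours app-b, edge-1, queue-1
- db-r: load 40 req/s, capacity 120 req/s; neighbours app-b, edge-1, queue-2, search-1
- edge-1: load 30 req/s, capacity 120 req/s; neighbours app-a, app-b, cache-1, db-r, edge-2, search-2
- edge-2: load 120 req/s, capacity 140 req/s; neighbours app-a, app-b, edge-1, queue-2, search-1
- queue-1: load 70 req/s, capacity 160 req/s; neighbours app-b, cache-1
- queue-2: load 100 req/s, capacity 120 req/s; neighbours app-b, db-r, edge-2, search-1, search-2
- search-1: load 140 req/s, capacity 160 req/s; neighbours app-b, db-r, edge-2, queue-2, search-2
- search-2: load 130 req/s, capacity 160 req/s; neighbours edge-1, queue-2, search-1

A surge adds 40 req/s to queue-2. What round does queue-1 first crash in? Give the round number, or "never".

5

Round 1 — queue-2 at 140 > 120. queue-2 crashes.
  queue-2 sheds 140 req/s to app-b, db-r, edge-2, search-1, search-2: 28 each.
    app-b: 70+28 = 98 ≤ 140
    db-r: 40+28 = 68 ≤ 120
    edge-2: 120+28 = 148 > 140
    search-1: 140+28 = 168 > 160
    search-2: 130+28 = 158 ≤ 160
Round 2 — edge-2, search-1 crash.
  edge-2 sheds 148 req/s to app-a, app-b, edge-1: 49 each (1 lost).
    app-a: 20+49 = 69 ≤ 80
    app-b: 98+49 = 147 > 140
    edge-1: 30+49 = 79 ≤ 120
  search-1 sheds 168 req/s to app-b, db-r, search-2: 56 each.
    app-b: 147+56 = 203 > 140
    db-r: 68+56 = 124 > 120
    search-2: 158+56 = 214 > 160
Round 3 — app-b, db-r, search-2 crash.
  app-b sheds 203 req/s to cache-1, edge-1, queue-1: 67 each (2 lost).
    cache-1: 60+67 = 127 > 100
    edge-1: 79+67 = 146 > 120
    queue-1: 70+67 = 137 ≤ 160
  db-r sheds 124 req/s to edge-1: 124 each.
    edge-1: 146+124 = 270 > 120
  search-2 sheds 214 req/s to edge-1: 214 each.
    edge-1: 270+214 = 484 > 120
Round 4 — cache-1, edge-1 crash.
  cache-1 sheds 127 req/s to queue-1: 127 each.
    queue-1: 137+127 = 264 > 160
  edge-1 sheds 484 req/s to app-a: 484 each.
    app-a: 69+484 = 553 > 80
Round 5 — app-a, queue-1 crash.
  app-a sheds 553 req/s: no online neighbours, lost.
  queue-1 sheds 264 req/s: no online neighbours, lost.
No further crashes.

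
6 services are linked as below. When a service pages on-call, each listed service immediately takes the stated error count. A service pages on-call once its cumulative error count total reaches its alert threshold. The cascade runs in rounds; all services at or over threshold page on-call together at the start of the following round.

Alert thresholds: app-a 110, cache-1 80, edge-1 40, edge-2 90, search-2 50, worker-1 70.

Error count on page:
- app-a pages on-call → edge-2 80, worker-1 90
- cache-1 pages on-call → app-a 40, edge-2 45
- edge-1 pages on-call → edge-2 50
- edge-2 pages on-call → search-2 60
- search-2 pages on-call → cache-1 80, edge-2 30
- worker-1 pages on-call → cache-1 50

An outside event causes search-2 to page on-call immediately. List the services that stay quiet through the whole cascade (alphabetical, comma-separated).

app-a, edge-1, edge-2, worker-1

Round 1 — search-2 pages on-call (initial).
  cache-1: +80 → 80 ≥ 80
  edge-2: +30 → 30 < 90
Round 2 — cache-1 pages on-call.
  app-a: +40 → 40 < 110
  edge-2: +45 → 75 < 90
No further pages.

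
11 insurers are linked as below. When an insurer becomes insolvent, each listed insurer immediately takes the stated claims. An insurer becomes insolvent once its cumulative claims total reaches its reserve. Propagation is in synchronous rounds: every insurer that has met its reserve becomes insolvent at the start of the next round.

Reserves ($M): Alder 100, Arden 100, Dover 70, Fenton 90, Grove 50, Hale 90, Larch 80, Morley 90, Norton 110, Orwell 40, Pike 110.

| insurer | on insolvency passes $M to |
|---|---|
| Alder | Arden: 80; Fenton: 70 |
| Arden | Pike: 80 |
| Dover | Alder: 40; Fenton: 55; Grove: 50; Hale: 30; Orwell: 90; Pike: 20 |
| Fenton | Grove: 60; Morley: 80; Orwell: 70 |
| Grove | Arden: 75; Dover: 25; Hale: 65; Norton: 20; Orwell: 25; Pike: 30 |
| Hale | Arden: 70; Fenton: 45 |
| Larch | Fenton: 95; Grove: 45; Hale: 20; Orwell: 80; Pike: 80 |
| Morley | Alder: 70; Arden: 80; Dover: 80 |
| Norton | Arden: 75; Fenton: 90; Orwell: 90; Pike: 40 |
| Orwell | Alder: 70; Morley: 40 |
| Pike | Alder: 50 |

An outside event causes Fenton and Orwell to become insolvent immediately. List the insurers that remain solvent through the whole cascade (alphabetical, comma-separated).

Round 1 — Fenton, Orwell become insolvent (initial).
  Alder: +70 → 70 < 100
  Grove: +60 → 60 ≥ 50
  Morley: +80+40 → 120 ≥ 90
Round 2 — Grove, Morley become insolvent.
  Alder: +70 → 140 ≥ 100
  Arden: +75+80 → 155 ≥ 100
  Dover: +25+80 → 105 ≥ 70
  Hale: +65 → 65 < 90
  Norton: +20 → 20 < 110
  Pike: +30 → 30 < 110
Round 3 — Alder, Arden, Dover become insolvent.
  Hale: +30 → 95 ≥ 90
  Pike: +80+20 → 130 ≥ 110
Round 4 — Hale, Pike become insolvent.
No further insolvencies.

Larch, Norton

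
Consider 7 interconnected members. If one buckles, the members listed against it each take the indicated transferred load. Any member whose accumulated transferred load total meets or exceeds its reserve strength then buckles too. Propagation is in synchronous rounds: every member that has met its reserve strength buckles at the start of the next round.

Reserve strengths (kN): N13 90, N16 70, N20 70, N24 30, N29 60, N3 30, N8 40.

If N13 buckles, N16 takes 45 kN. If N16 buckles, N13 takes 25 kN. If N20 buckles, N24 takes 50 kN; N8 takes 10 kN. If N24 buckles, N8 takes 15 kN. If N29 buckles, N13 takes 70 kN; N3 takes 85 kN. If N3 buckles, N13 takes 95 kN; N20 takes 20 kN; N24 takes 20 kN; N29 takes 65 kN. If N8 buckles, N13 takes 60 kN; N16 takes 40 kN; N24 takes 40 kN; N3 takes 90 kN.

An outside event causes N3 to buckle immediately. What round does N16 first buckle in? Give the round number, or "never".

Round 1 — N3 buckles (initial).
  N13: +95 → 95 ≥ 90
  N20: +20 → 20 < 70
  N24: +20 → 20 < 30
  N29: +65 → 65 ≥ 60
Round 2 — N13, N29 buckle.
  N16: +45 → 45 < 70
No further bucklings.

never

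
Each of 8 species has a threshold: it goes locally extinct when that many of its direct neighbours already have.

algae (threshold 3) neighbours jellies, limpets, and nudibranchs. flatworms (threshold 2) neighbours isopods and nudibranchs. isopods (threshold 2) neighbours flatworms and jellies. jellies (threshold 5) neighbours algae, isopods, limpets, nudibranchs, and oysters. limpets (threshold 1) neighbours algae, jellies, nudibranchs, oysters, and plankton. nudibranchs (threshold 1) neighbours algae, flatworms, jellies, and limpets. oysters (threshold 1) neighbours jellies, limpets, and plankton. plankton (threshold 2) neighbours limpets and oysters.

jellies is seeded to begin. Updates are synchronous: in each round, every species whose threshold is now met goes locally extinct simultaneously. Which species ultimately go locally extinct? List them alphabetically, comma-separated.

Round 1 — jellies goes locally extinct (initial).
Round 2 — checking thresholds:
  algae: 1 of 3 neighbours < 3, not yet.
  isopods: 1 of 2 neighbours < 2, not yet.
  limpets: 1 of 5 neighbours ≥ 1, goes locally extinct.
  nudibranchs: 1 of 4 neighbours ≥ 1, goes locally extinct.
  oysters: 1 of 3 neighbours ≥ 1, goes locally extinct.
Round 3 — checking thresholds:
  algae: 3 of 3 neighbours ≥ 3, goes locally extinct.
  flatworms: 1 of 2 neighbours < 2, not yet.
  isopods: 1 of 2 neighbours < 2, not yet.
  plankton: 2 of 2 neighbours ≥ 2, goes locally extinct.
Round 4 — no new extinctions; cascade stops.

algae, jellies, limpets, nudibranchs, oysters, plankton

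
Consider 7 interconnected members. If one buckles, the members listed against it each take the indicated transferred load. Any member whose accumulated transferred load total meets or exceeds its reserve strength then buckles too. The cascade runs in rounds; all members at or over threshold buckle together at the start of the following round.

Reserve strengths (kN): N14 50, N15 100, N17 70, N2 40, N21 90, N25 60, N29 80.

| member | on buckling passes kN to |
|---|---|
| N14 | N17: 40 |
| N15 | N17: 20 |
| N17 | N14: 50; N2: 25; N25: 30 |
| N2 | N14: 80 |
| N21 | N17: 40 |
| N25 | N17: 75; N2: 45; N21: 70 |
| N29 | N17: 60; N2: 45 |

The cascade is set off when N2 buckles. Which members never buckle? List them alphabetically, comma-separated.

N15, N17, N21, N25, N29

Round 1 — N2 buckles (initial).
  N14: +80 → 80 ≥ 50
Round 2 — N14 buckles.
  N17: +40 → 40 < 70
No further bucklings.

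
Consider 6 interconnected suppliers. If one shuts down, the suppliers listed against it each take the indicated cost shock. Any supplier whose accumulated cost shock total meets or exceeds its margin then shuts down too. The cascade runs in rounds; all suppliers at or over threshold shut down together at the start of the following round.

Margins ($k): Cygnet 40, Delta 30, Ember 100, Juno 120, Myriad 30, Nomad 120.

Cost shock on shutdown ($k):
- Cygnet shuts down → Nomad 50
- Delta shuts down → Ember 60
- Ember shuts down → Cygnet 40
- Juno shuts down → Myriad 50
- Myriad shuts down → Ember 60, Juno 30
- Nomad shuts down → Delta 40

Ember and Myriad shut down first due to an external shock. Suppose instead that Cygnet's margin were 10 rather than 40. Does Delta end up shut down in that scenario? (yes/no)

With Cygnet's margin at 10:
Round 1 — Ember, Myriad shut down (initial).
  Cygnet: +40 → 40 ≥ 10
  Juno: +30 → 30 < 120
Round 2 — Cygnet shuts down.
  Nomad: +50 → 50 < 120
No further shutdowns.

no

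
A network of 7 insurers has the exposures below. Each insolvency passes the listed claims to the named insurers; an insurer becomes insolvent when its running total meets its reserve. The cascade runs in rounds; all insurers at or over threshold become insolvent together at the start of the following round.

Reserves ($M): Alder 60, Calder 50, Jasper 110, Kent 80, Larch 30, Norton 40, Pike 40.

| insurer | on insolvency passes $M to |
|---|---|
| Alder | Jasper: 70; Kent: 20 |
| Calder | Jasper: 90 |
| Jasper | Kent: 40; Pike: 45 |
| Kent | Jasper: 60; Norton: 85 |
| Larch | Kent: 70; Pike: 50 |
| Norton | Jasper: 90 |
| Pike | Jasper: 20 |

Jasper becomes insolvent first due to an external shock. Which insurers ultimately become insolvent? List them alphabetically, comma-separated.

Jasper, Pike

Round 1 — Jasper becomes insolvent (initial).
  Kent: +40 → 40 < 80
  Pike: +45 → 45 ≥ 40
Round 2 — Pike becomes insolvent.
No further insolvencies.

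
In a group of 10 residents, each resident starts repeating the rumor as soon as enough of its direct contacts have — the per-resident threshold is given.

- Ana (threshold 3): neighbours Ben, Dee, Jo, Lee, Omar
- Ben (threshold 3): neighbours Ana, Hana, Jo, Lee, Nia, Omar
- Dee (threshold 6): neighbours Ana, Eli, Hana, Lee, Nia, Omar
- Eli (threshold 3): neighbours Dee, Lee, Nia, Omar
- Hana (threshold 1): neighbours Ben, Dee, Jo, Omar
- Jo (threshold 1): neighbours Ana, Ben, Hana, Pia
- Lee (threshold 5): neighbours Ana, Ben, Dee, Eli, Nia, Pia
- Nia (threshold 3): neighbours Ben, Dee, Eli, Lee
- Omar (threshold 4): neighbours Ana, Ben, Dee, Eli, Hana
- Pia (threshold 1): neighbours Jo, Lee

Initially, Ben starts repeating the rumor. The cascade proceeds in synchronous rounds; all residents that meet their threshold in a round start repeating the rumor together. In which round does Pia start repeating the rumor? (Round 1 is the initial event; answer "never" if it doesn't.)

3

Round 1 — Ben starts repeating the rumor (initial).
Round 2 — checking thresholds:
  Ana: 1 of 5 neighbours < 3, not yet.
  Hana: 1 of 4 neighbours ≥ 1, starts repeating the rumor.
  Jo: 1 of 4 neighbours ≥ 1, starts repeating the rumor.
  Lee: 1 of 6 neighbours < 5, not yet.
  Nia: 1 of 4 neighbours < 3, not yet.
  Omar: 1 of 5 neighbours < 4, not yet.
Round 3 — checking thresholds:
  Ana: 2 of 5 neighbours < 3, not yet.
  Dee: 1 of 6 neighbours < 6, not yet.
  Lee: 1 of 6 neighbours < 5, not yet.
  Nia: 1 of 4 neighbours < 3, not yet.
  Omar: 2 of 5 neighbours < 4, not yet.
  Pia: 1 of 2 neighbours ≥ 1, starts repeating the rumor.
Round 4 — no new spreads; cascade stops.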